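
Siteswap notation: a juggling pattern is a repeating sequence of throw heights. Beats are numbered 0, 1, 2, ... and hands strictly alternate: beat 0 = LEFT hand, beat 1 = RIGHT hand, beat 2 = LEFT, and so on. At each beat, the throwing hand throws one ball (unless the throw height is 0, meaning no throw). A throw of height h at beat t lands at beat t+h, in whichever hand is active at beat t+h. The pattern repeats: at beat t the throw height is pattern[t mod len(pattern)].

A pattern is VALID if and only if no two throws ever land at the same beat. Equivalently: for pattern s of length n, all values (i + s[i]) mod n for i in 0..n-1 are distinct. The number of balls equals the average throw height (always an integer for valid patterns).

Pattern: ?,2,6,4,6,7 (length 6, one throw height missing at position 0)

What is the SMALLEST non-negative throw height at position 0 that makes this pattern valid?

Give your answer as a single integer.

i=0: s[i]=? (unknown)
i=1: (1 + 2) mod 6 = 3
i=2: (2 + 6) mod 6 = 2
i=3: (3 + 4) mod 6 = 1
i=4: (4 + 6) mod 6 = 4
i=5: (5 + 7) mod 6 = 0
Known residues: [0, 1, 2, 3, 4]; need a permutation of 0..5, so missing residue r = 5
Need (0 + s) mod 6 = 5; smallest s = (5 - 0) mod 6 = 5

Answer: 5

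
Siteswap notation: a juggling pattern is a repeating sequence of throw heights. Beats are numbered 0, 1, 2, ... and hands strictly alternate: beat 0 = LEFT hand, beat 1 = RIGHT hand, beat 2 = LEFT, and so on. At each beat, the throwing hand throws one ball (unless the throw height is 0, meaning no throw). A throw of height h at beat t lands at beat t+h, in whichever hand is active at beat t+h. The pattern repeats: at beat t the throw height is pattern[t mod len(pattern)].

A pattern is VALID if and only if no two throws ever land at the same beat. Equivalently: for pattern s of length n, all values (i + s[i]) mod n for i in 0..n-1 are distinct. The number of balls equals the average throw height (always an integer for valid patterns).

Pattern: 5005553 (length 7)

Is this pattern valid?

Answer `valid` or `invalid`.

Answer: invalid

Derivation:
i=0: (i + s[i]) mod n = (0 + 5) mod 7 = 5
i=1: (i + s[i]) mod n = (1 + 0) mod 7 = 1
i=2: (i + s[i]) mod n = (2 + 0) mod 7 = 2
i=3: (i + s[i]) mod n = (3 + 5) mod 7 = 1
i=4: (i + s[i]) mod n = (4 + 5) mod 7 = 2
i=5: (i + s[i]) mod n = (5 + 5) mod 7 = 3
i=6: (i + s[i]) mod n = (6 + 3) mod 7 = 2
Residues: [5, 1, 2, 1, 2, 3, 2], distinct: False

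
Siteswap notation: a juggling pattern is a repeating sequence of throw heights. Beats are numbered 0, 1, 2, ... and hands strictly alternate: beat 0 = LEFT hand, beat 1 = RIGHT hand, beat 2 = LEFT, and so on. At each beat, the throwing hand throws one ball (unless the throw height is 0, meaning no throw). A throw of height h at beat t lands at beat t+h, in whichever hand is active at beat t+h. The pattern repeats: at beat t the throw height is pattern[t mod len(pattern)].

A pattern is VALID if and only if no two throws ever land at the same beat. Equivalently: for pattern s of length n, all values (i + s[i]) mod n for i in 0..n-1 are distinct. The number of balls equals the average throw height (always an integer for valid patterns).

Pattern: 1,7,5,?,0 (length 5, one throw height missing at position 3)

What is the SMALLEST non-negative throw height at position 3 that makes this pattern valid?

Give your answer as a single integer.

i=0: (0 + 1) mod 5 = 1
i=1: (1 + 7) mod 5 = 3
i=2: (2 + 5) mod 5 = 2
i=3: s[i]=? (unknown)
i=4: (4 + 0) mod 5 = 4
Known residues: [1, 2, 3, 4]; need a permutation of 0..4, so missing residue r = 0
Need (3 + s) mod 5 = 0; smallest s = (0 - 3) mod 5 = 2

Answer: 2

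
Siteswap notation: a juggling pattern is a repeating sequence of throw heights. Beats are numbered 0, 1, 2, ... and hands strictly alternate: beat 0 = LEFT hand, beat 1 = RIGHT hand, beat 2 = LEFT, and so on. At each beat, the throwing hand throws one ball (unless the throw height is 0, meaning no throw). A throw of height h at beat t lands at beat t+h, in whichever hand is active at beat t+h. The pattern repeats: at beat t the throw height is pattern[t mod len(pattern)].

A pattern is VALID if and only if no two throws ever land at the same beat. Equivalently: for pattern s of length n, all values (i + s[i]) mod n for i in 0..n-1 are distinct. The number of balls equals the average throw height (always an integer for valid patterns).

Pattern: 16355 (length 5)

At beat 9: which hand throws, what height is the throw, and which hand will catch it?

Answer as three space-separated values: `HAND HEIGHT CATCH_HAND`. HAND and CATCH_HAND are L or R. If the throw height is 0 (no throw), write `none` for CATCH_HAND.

Answer: R 5 L

Derivation:
Beat 9: 9 mod 2 = 1, so hand = R
Throw height = pattern[9 mod 5] = pattern[4] = 5
Lands at beat 9+5=14, 14 mod 2 = 0, so catch hand = L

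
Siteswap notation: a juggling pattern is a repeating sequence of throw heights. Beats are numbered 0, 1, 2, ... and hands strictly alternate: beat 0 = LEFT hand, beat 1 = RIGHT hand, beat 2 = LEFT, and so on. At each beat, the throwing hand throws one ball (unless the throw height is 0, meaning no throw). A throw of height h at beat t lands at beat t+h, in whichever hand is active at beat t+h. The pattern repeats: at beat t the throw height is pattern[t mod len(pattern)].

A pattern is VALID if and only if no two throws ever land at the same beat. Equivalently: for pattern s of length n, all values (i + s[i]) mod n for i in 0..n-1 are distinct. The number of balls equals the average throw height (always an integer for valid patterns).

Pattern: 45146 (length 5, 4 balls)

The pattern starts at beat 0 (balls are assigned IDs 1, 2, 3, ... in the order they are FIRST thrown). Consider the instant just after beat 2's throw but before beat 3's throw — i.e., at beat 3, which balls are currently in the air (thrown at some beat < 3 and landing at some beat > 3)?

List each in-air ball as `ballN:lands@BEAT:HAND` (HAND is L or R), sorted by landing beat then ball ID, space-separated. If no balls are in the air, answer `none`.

Answer: ball1:lands@4:L ball2:lands@6:L

Derivation:
Beat 0 (L): throw ball1 h=4 -> lands@4:L; in-air after throw: [b1@4:L]
Beat 1 (R): throw ball2 h=5 -> lands@6:L; in-air after throw: [b1@4:L b2@6:L]
Beat 2 (L): throw ball3 h=1 -> lands@3:R; in-air after throw: [b3@3:R b1@4:L b2@6:L]
Beat 3 (R): throw ball3 h=4 -> lands@7:R; in-air after throw: [b1@4:L b2@6:L b3@7:R]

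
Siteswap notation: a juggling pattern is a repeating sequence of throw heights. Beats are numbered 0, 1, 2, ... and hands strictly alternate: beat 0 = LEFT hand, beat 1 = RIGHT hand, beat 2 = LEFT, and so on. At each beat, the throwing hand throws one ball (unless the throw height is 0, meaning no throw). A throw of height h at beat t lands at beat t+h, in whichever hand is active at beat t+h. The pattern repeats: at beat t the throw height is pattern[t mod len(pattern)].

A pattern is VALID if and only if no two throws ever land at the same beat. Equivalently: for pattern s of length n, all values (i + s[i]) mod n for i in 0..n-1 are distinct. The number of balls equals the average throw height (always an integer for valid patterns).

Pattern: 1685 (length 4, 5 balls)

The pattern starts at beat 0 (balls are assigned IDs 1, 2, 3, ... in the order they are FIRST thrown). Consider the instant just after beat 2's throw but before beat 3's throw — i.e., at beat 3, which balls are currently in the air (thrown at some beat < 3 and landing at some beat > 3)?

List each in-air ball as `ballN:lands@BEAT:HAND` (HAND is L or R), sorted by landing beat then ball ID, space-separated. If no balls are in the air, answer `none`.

Answer: ball1:lands@7:R ball2:lands@10:L

Derivation:
Beat 0 (L): throw ball1 h=1 -> lands@1:R; in-air after throw: [b1@1:R]
Beat 1 (R): throw ball1 h=6 -> lands@7:R; in-air after throw: [b1@7:R]
Beat 2 (L): throw ball2 h=8 -> lands@10:L; in-air after throw: [b1@7:R b2@10:L]
Beat 3 (R): throw ball3 h=5 -> lands@8:L; in-air after throw: [b1@7:R b3@8:L b2@10:L]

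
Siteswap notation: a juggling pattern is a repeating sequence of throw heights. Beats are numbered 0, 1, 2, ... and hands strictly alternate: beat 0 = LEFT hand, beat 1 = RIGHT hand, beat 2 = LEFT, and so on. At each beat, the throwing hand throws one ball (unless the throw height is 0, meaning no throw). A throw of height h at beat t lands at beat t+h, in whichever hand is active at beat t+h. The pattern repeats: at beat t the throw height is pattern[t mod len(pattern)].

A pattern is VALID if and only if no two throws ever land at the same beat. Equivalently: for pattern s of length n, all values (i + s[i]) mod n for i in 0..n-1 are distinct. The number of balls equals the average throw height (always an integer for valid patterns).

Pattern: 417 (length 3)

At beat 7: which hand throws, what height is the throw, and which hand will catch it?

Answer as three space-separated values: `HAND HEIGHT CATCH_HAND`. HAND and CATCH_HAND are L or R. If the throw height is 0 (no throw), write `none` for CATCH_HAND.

Beat 7: 7 mod 2 = 1, so hand = R
Throw height = pattern[7 mod 3] = pattern[1] = 1
Lands at beat 7+1=8, 8 mod 2 = 0, so catch hand = L

Answer: R 1 L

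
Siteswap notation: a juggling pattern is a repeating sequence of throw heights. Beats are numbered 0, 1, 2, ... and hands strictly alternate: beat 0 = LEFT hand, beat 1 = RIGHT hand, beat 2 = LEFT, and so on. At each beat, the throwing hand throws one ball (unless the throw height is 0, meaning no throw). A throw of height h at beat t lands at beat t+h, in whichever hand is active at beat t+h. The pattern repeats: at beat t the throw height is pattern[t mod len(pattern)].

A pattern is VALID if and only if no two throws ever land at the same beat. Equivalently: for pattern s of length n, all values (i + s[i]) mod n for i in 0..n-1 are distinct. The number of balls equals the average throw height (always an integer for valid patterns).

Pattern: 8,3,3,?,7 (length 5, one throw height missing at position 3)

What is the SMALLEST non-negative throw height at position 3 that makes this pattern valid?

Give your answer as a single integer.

i=0: (0 + 8) mod 5 = 3
i=1: (1 + 3) mod 5 = 4
i=2: (2 + 3) mod 5 = 0
i=3: s[i]=? (unknown)
i=4: (4 + 7) mod 5 = 1
Known residues: [0, 1, 3, 4]; need a permutation of 0..4, so missing residue r = 2
Need (3 + s) mod 5 = 2; smallest s = (2 - 3) mod 5 = 4

Answer: 4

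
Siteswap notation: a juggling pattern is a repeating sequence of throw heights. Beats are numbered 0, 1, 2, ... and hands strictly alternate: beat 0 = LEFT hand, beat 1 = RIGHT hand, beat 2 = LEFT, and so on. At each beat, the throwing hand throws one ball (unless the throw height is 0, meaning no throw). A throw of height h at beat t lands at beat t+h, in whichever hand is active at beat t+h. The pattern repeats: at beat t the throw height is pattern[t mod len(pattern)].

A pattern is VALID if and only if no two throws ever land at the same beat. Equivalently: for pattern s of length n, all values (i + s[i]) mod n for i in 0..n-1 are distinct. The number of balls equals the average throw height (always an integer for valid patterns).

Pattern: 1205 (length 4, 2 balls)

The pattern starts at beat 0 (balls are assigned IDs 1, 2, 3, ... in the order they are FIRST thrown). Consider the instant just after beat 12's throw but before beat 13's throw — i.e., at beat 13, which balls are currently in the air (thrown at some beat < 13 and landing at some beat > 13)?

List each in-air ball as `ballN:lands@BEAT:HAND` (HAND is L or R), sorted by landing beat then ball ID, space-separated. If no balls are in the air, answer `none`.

Answer: ball1:lands@16:L

Derivation:
Beat 0 (L): throw ball1 h=1 -> lands@1:R; in-air after throw: [b1@1:R]
Beat 1 (R): throw ball1 h=2 -> lands@3:R; in-air after throw: [b1@3:R]
Beat 3 (R): throw ball1 h=5 -> lands@8:L; in-air after throw: [b1@8:L]
Beat 4 (L): throw ball2 h=1 -> lands@5:R; in-air after throw: [b2@5:R b1@8:L]
Beat 5 (R): throw ball2 h=2 -> lands@7:R; in-air after throw: [b2@7:R b1@8:L]
Beat 7 (R): throw ball2 h=5 -> lands@12:L; in-air after throw: [b1@8:L b2@12:L]
Beat 8 (L): throw ball1 h=1 -> lands@9:R; in-air after throw: [b1@9:R b2@12:L]
Beat 9 (R): throw ball1 h=2 -> lands@11:R; in-air after throw: [b1@11:R b2@12:L]
Beat 11 (R): throw ball1 h=5 -> lands@16:L; in-air after throw: [b2@12:L b1@16:L]
Beat 12 (L): throw ball2 h=1 -> lands@13:R; in-air after throw: [b2@13:R b1@16:L]
Beat 13 (R): throw ball2 h=2 -> lands@15:R; in-air after throw: [b2@15:R b1@16:L]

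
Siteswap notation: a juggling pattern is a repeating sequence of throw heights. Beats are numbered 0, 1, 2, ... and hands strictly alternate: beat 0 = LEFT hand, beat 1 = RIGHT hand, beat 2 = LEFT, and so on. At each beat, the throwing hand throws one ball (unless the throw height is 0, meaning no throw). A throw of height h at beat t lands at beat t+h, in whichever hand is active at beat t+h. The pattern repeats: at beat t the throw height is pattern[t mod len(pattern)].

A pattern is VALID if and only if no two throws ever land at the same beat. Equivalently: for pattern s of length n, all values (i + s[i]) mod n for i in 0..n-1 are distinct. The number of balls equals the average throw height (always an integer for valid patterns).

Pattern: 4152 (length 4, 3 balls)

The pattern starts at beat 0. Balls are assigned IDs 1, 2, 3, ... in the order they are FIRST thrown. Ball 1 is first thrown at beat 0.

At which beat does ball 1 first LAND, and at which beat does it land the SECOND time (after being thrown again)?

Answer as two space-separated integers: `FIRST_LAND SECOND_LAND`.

Answer: 4 8

Derivation:
Beat 0 (L): throw ball1 h=4 -> lands@4:L; in-air after throw: [b1@4:L]
Beat 1 (R): throw ball2 h=1 -> lands@2:L; in-air after throw: [b2@2:L b1@4:L]
Beat 2 (L): throw ball2 h=5 -> lands@7:R; in-air after throw: [b1@4:L b2@7:R]
Beat 3 (R): throw ball3 h=2 -> lands@5:R; in-air after throw: [b1@4:L b3@5:R b2@7:R]
Beat 4 (L): throw ball1 h=4 -> lands@8:L; in-air after throw: [b3@5:R b2@7:R b1@8:L]
Beat 5 (R): throw ball3 h=1 -> lands@6:L; in-air after throw: [b3@6:L b2@7:R b1@8:L]
Beat 6 (L): throw ball3 h=5 -> lands@11:R; in-air after throw: [b2@7:R b1@8:L b3@11:R]
Beat 7 (R): throw ball2 h=2 -> lands@9:R; in-air after throw: [b1@8:L b2@9:R b3@11:R]
Beat 8 (L): throw ball1 h=4 -> lands@12:L; in-air after throw: [b2@9:R b3@11:R b1@12:L]
Ball 1: thrown@0 h=4 -> first land @4; rethrown@4 h=4 -> second land @8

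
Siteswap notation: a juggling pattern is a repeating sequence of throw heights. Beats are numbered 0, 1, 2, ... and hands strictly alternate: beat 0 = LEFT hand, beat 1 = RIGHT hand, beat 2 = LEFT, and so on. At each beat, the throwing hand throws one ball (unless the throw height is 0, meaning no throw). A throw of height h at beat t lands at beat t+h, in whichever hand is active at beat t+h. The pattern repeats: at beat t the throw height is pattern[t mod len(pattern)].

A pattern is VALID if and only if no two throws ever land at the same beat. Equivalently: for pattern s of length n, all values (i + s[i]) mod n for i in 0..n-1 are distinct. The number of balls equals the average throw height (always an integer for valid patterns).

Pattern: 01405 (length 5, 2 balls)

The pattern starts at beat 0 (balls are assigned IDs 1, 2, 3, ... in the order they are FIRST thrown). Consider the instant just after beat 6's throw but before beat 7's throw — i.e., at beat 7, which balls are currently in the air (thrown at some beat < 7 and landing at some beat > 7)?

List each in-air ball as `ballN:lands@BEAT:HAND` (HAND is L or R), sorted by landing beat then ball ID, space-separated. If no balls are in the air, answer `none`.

Beat 1 (R): throw ball1 h=1 -> lands@2:L; in-air after throw: [b1@2:L]
Beat 2 (L): throw ball1 h=4 -> lands@6:L; in-air after throw: [b1@6:L]
Beat 4 (L): throw ball2 h=5 -> lands@9:R; in-air after throw: [b1@6:L b2@9:R]
Beat 6 (L): throw ball1 h=1 -> lands@7:R; in-air after throw: [b1@7:R b2@9:R]
Beat 7 (R): throw ball1 h=4 -> lands@11:R; in-air after throw: [b2@9:R b1@11:R]

Answer: ball2:lands@9:R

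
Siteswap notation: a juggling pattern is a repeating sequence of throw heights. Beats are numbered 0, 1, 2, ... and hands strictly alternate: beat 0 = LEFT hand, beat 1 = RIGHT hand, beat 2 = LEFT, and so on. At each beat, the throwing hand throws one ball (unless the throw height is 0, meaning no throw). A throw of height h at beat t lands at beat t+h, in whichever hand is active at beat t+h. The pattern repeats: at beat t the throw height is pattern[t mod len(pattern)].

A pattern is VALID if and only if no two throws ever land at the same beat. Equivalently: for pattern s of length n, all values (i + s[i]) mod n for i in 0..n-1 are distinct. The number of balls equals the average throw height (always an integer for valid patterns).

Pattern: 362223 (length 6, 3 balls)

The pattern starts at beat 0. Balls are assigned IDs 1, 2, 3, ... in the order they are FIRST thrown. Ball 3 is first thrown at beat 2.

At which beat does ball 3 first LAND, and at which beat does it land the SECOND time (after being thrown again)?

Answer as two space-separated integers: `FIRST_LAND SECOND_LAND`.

Beat 0 (L): throw ball1 h=3 -> lands@3:R; in-air after throw: [b1@3:R]
Beat 1 (R): throw ball2 h=6 -> lands@7:R; in-air after throw: [b1@3:R b2@7:R]
Beat 2 (L): throw ball3 h=2 -> lands@4:L; in-air after throw: [b1@3:R b3@4:L b2@7:R]
Beat 3 (R): throw ball1 h=2 -> lands@5:R; in-air after throw: [b3@4:L b1@5:R b2@7:R]
Beat 4 (L): throw ball3 h=2 -> lands@6:L; in-air after throw: [b1@5:R b3@6:L b2@7:R]
Beat 5 (R): throw ball1 h=3 -> lands@8:L; in-air after throw: [b3@6:L b2@7:R b1@8:L]
Beat 6 (L): throw ball3 h=3 -> lands@9:R; in-air after throw: [b2@7:R b1@8:L b3@9:R]
Ball 3: thrown@2 h=2 -> first land @4; rethrown@4 h=2 -> second land @6

Answer: 4 6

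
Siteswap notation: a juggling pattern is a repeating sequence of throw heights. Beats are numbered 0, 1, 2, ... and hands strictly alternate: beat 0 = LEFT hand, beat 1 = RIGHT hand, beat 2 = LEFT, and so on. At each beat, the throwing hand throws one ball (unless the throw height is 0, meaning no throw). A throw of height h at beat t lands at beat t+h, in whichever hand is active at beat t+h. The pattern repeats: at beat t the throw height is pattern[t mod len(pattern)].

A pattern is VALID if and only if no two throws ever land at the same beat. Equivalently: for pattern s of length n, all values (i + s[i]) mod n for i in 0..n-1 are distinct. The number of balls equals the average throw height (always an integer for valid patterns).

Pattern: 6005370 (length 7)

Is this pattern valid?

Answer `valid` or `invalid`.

i=0: (i + s[i]) mod n = (0 + 6) mod 7 = 6
i=1: (i + s[i]) mod n = (1 + 0) mod 7 = 1
i=2: (i + s[i]) mod n = (2 + 0) mod 7 = 2
i=3: (i + s[i]) mod n = (3 + 5) mod 7 = 1
i=4: (i + s[i]) mod n = (4 + 3) mod 7 = 0
i=5: (i + s[i]) mod n = (5 + 7) mod 7 = 5
i=6: (i + s[i]) mod n = (6 + 0) mod 7 = 6
Residues: [6, 1, 2, 1, 0, 5, 6], distinct: False

Answer: invalid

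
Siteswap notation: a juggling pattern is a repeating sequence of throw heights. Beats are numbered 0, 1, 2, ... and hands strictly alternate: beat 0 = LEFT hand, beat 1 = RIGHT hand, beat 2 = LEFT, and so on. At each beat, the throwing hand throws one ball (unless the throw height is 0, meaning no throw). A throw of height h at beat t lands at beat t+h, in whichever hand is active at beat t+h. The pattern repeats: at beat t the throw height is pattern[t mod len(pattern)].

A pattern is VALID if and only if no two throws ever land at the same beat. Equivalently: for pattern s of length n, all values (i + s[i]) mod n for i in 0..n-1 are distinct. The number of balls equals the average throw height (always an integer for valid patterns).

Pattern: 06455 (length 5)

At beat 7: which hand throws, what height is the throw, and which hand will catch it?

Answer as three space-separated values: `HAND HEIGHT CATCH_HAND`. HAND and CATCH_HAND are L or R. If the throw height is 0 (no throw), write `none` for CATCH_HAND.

Answer: R 4 R

Derivation:
Beat 7: 7 mod 2 = 1, so hand = R
Throw height = pattern[7 mod 5] = pattern[2] = 4
Lands at beat 7+4=11, 11 mod 2 = 1, so catch hand = R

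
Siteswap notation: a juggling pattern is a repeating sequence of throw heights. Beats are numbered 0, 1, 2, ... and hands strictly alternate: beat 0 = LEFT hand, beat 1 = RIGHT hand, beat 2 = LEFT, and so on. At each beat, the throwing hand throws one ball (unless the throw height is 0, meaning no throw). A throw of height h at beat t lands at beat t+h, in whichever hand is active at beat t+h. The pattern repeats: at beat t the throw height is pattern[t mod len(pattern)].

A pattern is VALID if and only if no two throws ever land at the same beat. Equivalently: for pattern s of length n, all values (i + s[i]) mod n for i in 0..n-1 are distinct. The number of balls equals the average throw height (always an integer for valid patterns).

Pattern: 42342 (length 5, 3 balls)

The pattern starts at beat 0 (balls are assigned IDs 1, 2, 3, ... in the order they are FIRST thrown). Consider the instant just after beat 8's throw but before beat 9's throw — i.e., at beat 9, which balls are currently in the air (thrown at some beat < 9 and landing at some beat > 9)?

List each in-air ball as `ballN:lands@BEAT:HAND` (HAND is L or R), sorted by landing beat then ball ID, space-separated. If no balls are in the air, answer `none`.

Beat 0 (L): throw ball1 h=4 -> lands@4:L; in-air after throw: [b1@4:L]
Beat 1 (R): throw ball2 h=2 -> lands@3:R; in-air after throw: [b2@3:R b1@4:L]
Beat 2 (L): throw ball3 h=3 -> lands@5:R; in-air after throw: [b2@3:R b1@4:L b3@5:R]
Beat 3 (R): throw ball2 h=4 -> lands@7:R; in-air after throw: [b1@4:L b3@5:R b2@7:R]
Beat 4 (L): throw ball1 h=2 -> lands@6:L; in-air after throw: [b3@5:R b1@6:L b2@7:R]
Beat 5 (R): throw ball3 h=4 -> lands@9:R; in-air after throw: [b1@6:L b2@7:R b3@9:R]
Beat 6 (L): throw ball1 h=2 -> lands@8:L; in-air after throw: [b2@7:R b1@8:L b3@9:R]
Beat 7 (R): throw ball2 h=3 -> lands@10:L; in-air after throw: [b1@8:L b3@9:R b2@10:L]
Beat 8 (L): throw ball1 h=4 -> lands@12:L; in-air after throw: [b3@9:R b2@10:L b1@12:L]
Beat 9 (R): throw ball3 h=2 -> lands@11:R; in-air after throw: [b2@10:L b3@11:R b1@12:L]

Answer: ball2:lands@10:L ball1:lands@12:L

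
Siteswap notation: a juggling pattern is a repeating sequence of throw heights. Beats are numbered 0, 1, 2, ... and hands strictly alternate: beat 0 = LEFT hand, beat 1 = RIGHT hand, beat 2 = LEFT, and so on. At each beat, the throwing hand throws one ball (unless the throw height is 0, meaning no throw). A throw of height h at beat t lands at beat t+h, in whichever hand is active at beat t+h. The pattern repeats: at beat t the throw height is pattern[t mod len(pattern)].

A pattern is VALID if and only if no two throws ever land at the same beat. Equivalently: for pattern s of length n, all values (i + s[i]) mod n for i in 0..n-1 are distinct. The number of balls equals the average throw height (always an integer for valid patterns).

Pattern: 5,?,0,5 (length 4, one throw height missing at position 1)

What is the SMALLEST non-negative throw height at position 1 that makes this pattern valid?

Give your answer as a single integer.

Answer: 2

Derivation:
i=0: (0 + 5) mod 4 = 1
i=1: s[i]=? (unknown)
i=2: (2 + 0) mod 4 = 2
i=3: (3 + 5) mod 4 = 0
Known residues: [0, 1, 2]; need a permutation of 0..3, so missing residue r = 3
Need (1 + s) mod 4 = 3; smallest s = (3 - 1) mod 4 = 2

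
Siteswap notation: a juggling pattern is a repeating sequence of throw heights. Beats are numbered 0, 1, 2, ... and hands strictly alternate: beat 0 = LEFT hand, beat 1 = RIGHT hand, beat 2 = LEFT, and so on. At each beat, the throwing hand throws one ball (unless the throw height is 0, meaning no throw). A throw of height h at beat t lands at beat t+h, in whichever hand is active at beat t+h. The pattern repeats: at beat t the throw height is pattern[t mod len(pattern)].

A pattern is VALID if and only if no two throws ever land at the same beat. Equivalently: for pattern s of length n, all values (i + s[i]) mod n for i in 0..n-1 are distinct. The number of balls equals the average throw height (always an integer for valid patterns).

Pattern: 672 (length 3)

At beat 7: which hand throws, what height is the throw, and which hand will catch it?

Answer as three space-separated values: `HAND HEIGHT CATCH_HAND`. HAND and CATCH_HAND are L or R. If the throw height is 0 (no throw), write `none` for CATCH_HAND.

Answer: R 7 L

Derivation:
Beat 7: 7 mod 2 = 1, so hand = R
Throw height = pattern[7 mod 3] = pattern[1] = 7
Lands at beat 7+7=14, 14 mod 2 = 0, so catch hand = L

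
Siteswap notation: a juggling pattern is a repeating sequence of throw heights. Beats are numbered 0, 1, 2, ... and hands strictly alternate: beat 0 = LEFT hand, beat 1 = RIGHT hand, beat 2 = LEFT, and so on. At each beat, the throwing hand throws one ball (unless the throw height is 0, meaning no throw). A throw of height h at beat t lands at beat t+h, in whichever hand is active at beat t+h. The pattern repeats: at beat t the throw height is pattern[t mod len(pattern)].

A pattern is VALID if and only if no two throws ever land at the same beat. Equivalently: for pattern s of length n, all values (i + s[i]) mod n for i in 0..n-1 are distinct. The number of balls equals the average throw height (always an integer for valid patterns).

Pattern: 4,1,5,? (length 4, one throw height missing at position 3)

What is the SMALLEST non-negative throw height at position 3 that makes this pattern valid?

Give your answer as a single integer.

Answer: 2

Derivation:
i=0: (0 + 4) mod 4 = 0
i=1: (1 + 1) mod 4 = 2
i=2: (2 + 5) mod 4 = 3
i=3: s[i]=? (unknown)
Known residues: [0, 2, 3]; need a permutation of 0..3, so missing residue r = 1
Need (3 + s) mod 4 = 1; smallest s = (1 - 3) mod 4 = 2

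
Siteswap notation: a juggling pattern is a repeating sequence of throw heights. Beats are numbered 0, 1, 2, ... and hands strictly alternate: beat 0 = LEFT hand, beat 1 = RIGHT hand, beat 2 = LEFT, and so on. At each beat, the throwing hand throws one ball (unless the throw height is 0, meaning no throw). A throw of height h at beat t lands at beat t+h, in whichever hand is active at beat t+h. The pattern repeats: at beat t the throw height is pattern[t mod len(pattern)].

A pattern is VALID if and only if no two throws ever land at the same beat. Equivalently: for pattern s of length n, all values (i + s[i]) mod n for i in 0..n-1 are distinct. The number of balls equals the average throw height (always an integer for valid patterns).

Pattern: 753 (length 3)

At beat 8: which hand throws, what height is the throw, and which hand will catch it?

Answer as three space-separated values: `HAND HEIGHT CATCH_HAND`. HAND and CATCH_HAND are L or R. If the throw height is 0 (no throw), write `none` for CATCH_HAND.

Beat 8: 8 mod 2 = 0, so hand = L
Throw height = pattern[8 mod 3] = pattern[2] = 3
Lands at beat 8+3=11, 11 mod 2 = 1, so catch hand = R

Answer: L 3 R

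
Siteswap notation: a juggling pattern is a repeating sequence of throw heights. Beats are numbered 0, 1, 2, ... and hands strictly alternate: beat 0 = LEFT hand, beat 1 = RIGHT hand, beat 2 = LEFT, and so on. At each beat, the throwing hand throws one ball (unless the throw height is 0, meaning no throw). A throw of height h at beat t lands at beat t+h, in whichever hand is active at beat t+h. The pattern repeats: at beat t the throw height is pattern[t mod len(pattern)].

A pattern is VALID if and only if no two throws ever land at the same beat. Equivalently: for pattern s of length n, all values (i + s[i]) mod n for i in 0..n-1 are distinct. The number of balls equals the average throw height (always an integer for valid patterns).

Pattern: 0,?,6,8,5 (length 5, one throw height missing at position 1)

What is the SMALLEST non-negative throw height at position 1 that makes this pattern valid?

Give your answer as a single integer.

i=0: (0 + 0) mod 5 = 0
i=1: s[i]=? (unknown)
i=2: (2 + 6) mod 5 = 3
i=3: (3 + 8) mod 5 = 1
i=4: (4 + 5) mod 5 = 4
Known residues: [0, 1, 3, 4]; need a permutation of 0..4, so missing residue r = 2
Need (1 + s) mod 5 = 2; smallest s = (2 - 1) mod 5 = 1

Answer: 1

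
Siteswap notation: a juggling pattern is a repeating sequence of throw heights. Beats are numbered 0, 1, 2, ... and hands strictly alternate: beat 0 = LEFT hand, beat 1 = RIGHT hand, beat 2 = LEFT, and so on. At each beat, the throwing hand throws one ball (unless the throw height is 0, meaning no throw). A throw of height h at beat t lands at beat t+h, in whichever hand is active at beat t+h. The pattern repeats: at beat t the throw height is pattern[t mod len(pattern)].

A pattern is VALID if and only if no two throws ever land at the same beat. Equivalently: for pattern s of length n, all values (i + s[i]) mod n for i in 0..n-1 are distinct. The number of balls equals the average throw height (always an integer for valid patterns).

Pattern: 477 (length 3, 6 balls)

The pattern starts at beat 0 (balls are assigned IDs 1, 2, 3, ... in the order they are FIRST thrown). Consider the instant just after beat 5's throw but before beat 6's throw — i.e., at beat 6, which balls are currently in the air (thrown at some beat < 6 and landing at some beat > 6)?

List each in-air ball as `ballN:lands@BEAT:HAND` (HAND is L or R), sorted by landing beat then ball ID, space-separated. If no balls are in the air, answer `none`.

Answer: ball4:lands@7:R ball2:lands@8:L ball3:lands@9:R ball1:lands@11:R ball5:lands@12:L

Derivation:
Beat 0 (L): throw ball1 h=4 -> lands@4:L; in-air after throw: [b1@4:L]
Beat 1 (R): throw ball2 h=7 -> lands@8:L; in-air after throw: [b1@4:L b2@8:L]
Beat 2 (L): throw ball3 h=7 -> lands@9:R; in-air after throw: [b1@4:L b2@8:L b3@9:R]
Beat 3 (R): throw ball4 h=4 -> lands@7:R; in-air after throw: [b1@4:L b4@7:R b2@8:L b3@9:R]
Beat 4 (L): throw ball1 h=7 -> lands@11:R; in-air after throw: [b4@7:R b2@8:L b3@9:R b1@11:R]
Beat 5 (R): throw ball5 h=7 -> lands@12:L; in-air after throw: [b4@7:R b2@8:L b3@9:R b1@11:R b5@12:L]
Beat 6 (L): throw ball6 h=4 -> lands@10:L; in-air after throw: [b4@7:R b2@8:L b3@9:R b6@10:L b1@11:R b5@12:L]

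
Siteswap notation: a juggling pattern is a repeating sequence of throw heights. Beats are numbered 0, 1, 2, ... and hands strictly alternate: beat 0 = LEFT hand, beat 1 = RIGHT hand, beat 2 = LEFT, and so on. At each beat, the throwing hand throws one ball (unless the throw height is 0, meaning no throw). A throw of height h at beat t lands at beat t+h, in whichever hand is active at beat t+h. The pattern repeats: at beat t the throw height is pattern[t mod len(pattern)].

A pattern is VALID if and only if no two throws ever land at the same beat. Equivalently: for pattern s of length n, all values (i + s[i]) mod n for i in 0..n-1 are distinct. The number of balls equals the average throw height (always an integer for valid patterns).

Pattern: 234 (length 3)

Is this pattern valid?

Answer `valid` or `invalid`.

Answer: valid

Derivation:
i=0: (i + s[i]) mod n = (0 + 2) mod 3 = 2
i=1: (i + s[i]) mod n = (1 + 3) mod 3 = 1
i=2: (i + s[i]) mod n = (2 + 4) mod 3 = 0
Residues: [2, 1, 0], distinct: True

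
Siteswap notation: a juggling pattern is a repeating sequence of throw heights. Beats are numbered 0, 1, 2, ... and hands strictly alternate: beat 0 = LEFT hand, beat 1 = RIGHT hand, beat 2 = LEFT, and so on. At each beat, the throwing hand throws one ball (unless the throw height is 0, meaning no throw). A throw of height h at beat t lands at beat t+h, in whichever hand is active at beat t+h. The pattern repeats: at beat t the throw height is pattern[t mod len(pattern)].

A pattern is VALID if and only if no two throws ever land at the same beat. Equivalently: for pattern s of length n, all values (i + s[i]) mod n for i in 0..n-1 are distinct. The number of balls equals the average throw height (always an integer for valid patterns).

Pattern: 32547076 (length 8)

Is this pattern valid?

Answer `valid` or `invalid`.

Answer: invalid

Derivation:
i=0: (i + s[i]) mod n = (0 + 3) mod 8 = 3
i=1: (i + s[i]) mod n = (1 + 2) mod 8 = 3
i=2: (i + s[i]) mod n = (2 + 5) mod 8 = 7
i=3: (i + s[i]) mod n = (3 + 4) mod 8 = 7
i=4: (i + s[i]) mod n = (4 + 7) mod 8 = 3
i=5: (i + s[i]) mod n = (5 + 0) mod 8 = 5
i=6: (i + s[i]) mod n = (6 + 7) mod 8 = 5
i=7: (i + s[i]) mod n = (7 + 6) mod 8 = 5
Residues: [3, 3, 7, 7, 3, 5, 5, 5], distinct: False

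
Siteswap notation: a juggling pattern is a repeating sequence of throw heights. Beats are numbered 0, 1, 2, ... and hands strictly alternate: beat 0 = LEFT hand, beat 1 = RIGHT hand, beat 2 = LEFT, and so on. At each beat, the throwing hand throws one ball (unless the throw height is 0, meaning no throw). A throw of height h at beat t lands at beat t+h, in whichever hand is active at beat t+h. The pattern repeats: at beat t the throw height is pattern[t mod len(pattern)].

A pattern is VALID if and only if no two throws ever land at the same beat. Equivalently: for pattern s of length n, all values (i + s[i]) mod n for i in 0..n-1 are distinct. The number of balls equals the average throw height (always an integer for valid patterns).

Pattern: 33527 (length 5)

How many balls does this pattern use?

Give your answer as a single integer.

Pattern = [3, 3, 5, 2, 7], length n = 5
  position 0: throw height = 3, running sum = 3
  position 1: throw height = 3, running sum = 6
  position 2: throw height = 5, running sum = 11
  position 3: throw height = 2, running sum = 13
  position 4: throw height = 7, running sum = 20
Total sum = 20; balls = sum / n = 20 / 5 = 4

Answer: 4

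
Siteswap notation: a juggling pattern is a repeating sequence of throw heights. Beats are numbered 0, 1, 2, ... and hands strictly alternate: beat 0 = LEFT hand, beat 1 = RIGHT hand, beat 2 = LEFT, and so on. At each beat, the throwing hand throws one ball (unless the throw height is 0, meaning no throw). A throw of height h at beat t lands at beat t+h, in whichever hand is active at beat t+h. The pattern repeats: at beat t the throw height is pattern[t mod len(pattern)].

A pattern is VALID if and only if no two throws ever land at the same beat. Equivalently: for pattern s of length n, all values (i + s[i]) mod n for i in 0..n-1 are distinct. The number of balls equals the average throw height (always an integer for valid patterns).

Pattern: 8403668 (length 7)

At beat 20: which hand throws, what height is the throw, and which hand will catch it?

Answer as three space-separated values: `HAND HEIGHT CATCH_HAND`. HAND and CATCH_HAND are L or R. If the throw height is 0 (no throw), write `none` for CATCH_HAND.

Beat 20: 20 mod 2 = 0, so hand = L
Throw height = pattern[20 mod 7] = pattern[6] = 8
Lands at beat 20+8=28, 28 mod 2 = 0, so catch hand = L

Answer: L 8 L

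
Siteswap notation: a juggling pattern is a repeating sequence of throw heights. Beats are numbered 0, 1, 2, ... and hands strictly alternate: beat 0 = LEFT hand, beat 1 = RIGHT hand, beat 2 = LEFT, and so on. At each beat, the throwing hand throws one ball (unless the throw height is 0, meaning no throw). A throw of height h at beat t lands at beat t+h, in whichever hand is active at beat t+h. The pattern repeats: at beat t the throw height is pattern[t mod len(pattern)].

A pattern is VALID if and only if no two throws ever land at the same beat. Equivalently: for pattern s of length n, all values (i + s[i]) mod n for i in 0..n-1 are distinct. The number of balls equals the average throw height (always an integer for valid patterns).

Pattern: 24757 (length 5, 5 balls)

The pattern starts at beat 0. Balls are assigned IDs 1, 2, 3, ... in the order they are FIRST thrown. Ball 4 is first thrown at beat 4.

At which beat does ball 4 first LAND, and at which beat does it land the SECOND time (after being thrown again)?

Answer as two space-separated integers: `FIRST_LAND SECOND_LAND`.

Answer: 11 15

Derivation:
Beat 0 (L): throw ball1 h=2 -> lands@2:L; in-air after throw: [b1@2:L]
Beat 1 (R): throw ball2 h=4 -> lands@5:R; in-air after throw: [b1@2:L b2@5:R]
Beat 2 (L): throw ball1 h=7 -> lands@9:R; in-air after throw: [b2@5:R b1@9:R]
Beat 3 (R): throw ball3 h=5 -> lands@8:L; in-air after throw: [b2@5:R b3@8:L b1@9:R]
Beat 4 (L): throw ball4 h=7 -> lands@11:R; in-air after throw: [b2@5:R b3@8:L b1@9:R b4@11:R]
Beat 5 (R): throw ball2 h=2 -> lands@7:R; in-air after throw: [b2@7:R b3@8:L b1@9:R b4@11:R]
Beat 6 (L): throw ball5 h=4 -> lands@10:L; in-air after throw: [b2@7:R b3@8:L b1@9:R b5@10:L b4@11:R]
Beat 7 (R): throw ball2 h=7 -> lands@14:L; in-air after throw: [b3@8:L b1@9:R b5@10:L b4@11:R b2@14:L]
Beat 8 (L): throw ball3 h=5 -> lands@13:R; in-air after throw: [b1@9:R b5@10:L b4@11:R b3@13:R b2@14:L]
Beat 9 (R): throw ball1 h=7 -> lands@16:L; in-air after throw: [b5@10:L b4@11:R b3@13:R b2@14:L b1@16:L]
Beat 10 (L): throw ball5 h=2 -> lands@12:L; in-air after throw: [b4@11:R b5@12:L b3@13:R b2@14:L b1@16:L]
Beat 11 (R): throw ball4 h=4 -> lands@15:R; in-air after throw: [b5@12:L b3@13:R b2@14:L b4@15:R b1@16:L]
Beat 12 (L): throw ball5 h=7 -> lands@19:R; in-air after throw: [b3@13:R b2@14:L b4@15:R b1@16:L b5@19:R]
Beat 13 (R): throw ball3 h=5 -> lands@18:L; in-air after throw: [b2@14:L b4@15:R b1@16:L b3@18:L b5@19:R]
Beat 14 (L): throw ball2 h=7 -> lands@21:R; in-air after throw: [b4@15:R b1@16:L b3@18:L b5@19:R b2@21:R]
Beat 15 (R): throw ball4 h=2 -> lands@17:R; in-air after throw: [b1@16:L b4@17:R b3@18:L b5@19:R b2@21:R]
Ball 4: thrown@4 h=7 -> first land @11; rethrown@11 h=4 -> second land @15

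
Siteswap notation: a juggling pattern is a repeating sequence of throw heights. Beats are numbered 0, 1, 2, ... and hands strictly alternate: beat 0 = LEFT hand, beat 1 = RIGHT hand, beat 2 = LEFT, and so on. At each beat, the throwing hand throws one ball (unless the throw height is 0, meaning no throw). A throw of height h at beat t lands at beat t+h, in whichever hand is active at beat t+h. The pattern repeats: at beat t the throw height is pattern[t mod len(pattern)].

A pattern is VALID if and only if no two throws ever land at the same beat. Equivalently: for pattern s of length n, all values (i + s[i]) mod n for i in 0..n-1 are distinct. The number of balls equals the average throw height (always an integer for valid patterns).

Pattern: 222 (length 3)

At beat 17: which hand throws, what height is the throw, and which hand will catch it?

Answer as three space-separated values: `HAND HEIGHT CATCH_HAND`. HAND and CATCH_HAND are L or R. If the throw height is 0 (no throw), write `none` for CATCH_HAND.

Beat 17: 17 mod 2 = 1, so hand = R
Throw height = pattern[17 mod 3] = pattern[2] = 2
Lands at beat 17+2=19, 19 mod 2 = 1, so catch hand = R

Answer: R 2 R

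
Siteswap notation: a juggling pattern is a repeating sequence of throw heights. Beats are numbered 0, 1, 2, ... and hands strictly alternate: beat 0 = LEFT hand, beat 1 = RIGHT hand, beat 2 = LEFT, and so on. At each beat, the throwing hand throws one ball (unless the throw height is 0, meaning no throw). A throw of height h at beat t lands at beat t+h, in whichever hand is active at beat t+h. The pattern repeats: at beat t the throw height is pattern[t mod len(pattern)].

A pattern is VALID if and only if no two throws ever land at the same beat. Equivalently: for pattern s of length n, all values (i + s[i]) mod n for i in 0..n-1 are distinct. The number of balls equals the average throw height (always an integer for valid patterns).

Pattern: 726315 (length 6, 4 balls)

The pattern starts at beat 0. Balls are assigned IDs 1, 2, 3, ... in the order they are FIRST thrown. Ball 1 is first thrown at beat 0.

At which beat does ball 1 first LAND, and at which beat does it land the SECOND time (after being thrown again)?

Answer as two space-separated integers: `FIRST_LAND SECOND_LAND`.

Beat 0 (L): throw ball1 h=7 -> lands@7:R; in-air after throw: [b1@7:R]
Beat 1 (R): throw ball2 h=2 -> lands@3:R; in-air after throw: [b2@3:R b1@7:R]
Beat 2 (L): throw ball3 h=6 -> lands@8:L; in-air after throw: [b2@3:R b1@7:R b3@8:L]
Beat 3 (R): throw ball2 h=3 -> lands@6:L; in-air after throw: [b2@6:L b1@7:R b3@8:L]
Beat 4 (L): throw ball4 h=1 -> lands@5:R; in-air after throw: [b4@5:R b2@6:L b1@7:R b3@8:L]
Beat 5 (R): throw ball4 h=5 -> lands@10:L; in-air after throw: [b2@6:L b1@7:R b3@8:L b4@10:L]
Beat 6 (L): throw ball2 h=7 -> lands@13:R; in-air after throw: [b1@7:R b3@8:L b4@10:L b2@13:R]
Beat 7 (R): throw ball1 h=2 -> lands@9:R; in-air after throw: [b3@8:L b1@9:R b4@10:L b2@13:R]
Beat 8 (L): throw ball3 h=6 -> lands@14:L; in-air after throw: [b1@9:R b4@10:L b2@13:R b3@14:L]
Beat 9 (R): throw ball1 h=3 -> lands@12:L; in-air after throw: [b4@10:L b1@12:L b2@13:R b3@14:L]
Ball 1: thrown@0 h=7 -> first land @7; rethrown@7 h=2 -> second land @9

Answer: 7 9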